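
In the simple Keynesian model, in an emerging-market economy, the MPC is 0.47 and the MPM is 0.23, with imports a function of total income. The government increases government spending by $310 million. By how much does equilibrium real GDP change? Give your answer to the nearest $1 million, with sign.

+$408 million

Expenditure multiplier = 1/(1 − c + m) = 1/(1 − 0.47 + 0.23) = 1/0.76 ≈ 1.316.
ΔY = k × ΔG = (+$310 million) / 0.76 ≈ +$408 million.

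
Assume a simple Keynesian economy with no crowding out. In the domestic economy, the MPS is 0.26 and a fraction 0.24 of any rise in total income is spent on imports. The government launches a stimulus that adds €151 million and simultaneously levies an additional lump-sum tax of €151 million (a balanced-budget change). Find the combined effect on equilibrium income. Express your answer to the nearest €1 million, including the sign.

MPC = 1 − MPS = 1 − 0.26 = 0.74.
Expenditure multiplier = 1/(1 − c + m) = 1/(1 − 0.74 + 0.24) = 1/0.5 = 2.
ΔG contributes k·ΔG = (+€151 million) / 0.5 = +€302 million.
ΔT of +€151 million changes first-round spending by −c·ΔT = −€111.74 million, contributing k·(−c·ΔT) = (−€111.74 million) / 0.5 ≈ −€223.5 million.
Net ΔY = k(ΔG − c·ΔT) = (+€39.26 million) / 0.5 ≈ +€79 million.

+€79 million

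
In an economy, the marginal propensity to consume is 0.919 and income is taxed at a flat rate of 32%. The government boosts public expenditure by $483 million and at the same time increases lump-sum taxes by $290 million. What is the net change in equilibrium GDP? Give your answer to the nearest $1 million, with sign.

+$577 million

Expenditure multiplier = 1/(1 − c(1−t)) = 1/(1 − 0.919×0.68) = 1/0.37508 ≈ 2.666.
ΔG contributes k·ΔG = (+$483 million) / 0.37508 ≈ +$1,287.7 million.
ΔT of +$290 million changes first-round spending by −c·ΔT = −$266.51 million, contributing k·(−c·ΔT) = (−$266.51 million) / 0.37508 ≈ −$710.5 million.
Net ΔY = k(ΔG − c·ΔT) = (+$216.49 million) / 0.37508 ≈ +$577 million.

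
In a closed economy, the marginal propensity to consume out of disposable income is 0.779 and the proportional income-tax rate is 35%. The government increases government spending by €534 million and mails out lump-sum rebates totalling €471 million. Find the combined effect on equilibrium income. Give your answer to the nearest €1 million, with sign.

+€1,825 million

Expenditure multiplier = 1/(1 − c(1−t)) = 1/(1 − 0.779×0.65) = 1/0.49365 ≈ 2.026.
ΔG contributes k·ΔG = (+€534 million) / 0.49365 ≈ +€1,081.7 million.
ΔT of −€471 million changes first-round spending by −c·ΔT = +€366.909 million, contributing k·(−c·ΔT) = (+€366.909 million) / 0.49365 ≈ +€743.3 million.
Net ΔY = k(ΔG − c·ΔT) = (+€900.909 million) / 0.49365 ≈ +€1,825 million.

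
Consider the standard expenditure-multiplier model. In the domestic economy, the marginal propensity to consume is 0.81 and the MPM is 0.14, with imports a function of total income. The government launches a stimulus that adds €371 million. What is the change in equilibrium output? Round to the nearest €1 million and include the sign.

Government-spending multiplier = 1/(1 − c + m) = 1/(1 − 0.81 + 0.14) = 1/0.33 ≈ 3.03.
ΔY = k × ΔG = (+€371 million) / 0.33 ≈ +€1,124 million.

+€1,124 million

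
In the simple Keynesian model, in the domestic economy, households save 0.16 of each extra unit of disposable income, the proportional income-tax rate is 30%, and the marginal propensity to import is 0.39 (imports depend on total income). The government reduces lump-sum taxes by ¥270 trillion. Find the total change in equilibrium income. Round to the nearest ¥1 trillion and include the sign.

MPC = 1 − MPS = 1 − 0.16 = 0.84.
A lump-sum tax change of −¥270 trillion shifts disposable income by +¥270 trillion; first-round consumption changes by −c × ΔT = −0.84 × (−¥270 trillion) = +¥226.8 trillion.
Expenditure multiplier = 1/(1 − c(1−t) + m) = 1/(1 − 0.84×0.7 + 0.39) = 1/0.802 ≈ 1.247.
The tax multiplier is −c × k ≈ −1.047, so ΔY = k × (−c·ΔT) = (+¥226.8 trillion) / 0.802 ≈ +¥283 trillion.

+¥283 trillion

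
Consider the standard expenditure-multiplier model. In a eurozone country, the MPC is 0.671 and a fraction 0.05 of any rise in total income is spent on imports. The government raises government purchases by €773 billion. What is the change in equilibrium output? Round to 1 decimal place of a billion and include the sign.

+€2,039.6 billion

Expenditure multiplier = 1/(1 − c + m) = 1/(1 − 0.671 + 0.05) = 1/0.379 ≈ 2.639.
ΔY = k × ΔG = (+€773 billion) / 0.379 ≈ +€2,039.6 billion.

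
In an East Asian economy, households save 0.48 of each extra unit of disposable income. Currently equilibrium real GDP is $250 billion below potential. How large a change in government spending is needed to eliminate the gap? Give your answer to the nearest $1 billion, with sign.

MPC = 1 − MPS = 1 − 0.48 = 0.52.
Spending multiplier = 1/(1 − MPC) = 1/(1 − 0.52) = 1/0.48 ≈ 2.083.
Need ΔY = +$250 billion, so ΔG = ΔY/k = (+$250 billion) × 0.48 = +$120 billion.
The government should increase government spending by $120 billion.

+$120 billion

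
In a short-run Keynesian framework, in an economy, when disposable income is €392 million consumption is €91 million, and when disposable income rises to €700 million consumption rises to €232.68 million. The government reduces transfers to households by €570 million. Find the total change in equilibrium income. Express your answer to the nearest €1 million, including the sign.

MPC = ΔC/ΔYd = (232.68 − 91)/(700 − 392) = 141.68/308 = 0.46.
The transfer change shifts disposable income by −€570 million, so first-round consumption changes by c·ΔTR = 0.46 × (−€570 million) = −€262.2 million.
Expenditure multiplier = 1/(1 − MPC) = 1/(1 − 0.46) = 1/0.54 ≈ 1.852.
The transfer multiplier is c × k ≈ 0.852, so ΔY = k × (c·ΔTR) = (−€262.2 million) / 0.54 ≈ −€486 million.

−€486 million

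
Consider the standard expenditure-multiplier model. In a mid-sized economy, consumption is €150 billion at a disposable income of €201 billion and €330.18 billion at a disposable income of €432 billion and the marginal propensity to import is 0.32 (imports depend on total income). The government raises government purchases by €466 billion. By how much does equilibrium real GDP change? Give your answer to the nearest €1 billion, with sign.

MPC = ΔC/ΔYd = (330.18 − 150)/(432 − 201) = 180.18/231 = 0.78.
Spending multiplier = 1/(1 − c + m) = 1/(1 − 0.78 + 0.32) = 1/0.54 ≈ 1.852.
ΔY = k × ΔG = (+€466 billion) / 0.54 ≈ +€863 billion.

+€863 billion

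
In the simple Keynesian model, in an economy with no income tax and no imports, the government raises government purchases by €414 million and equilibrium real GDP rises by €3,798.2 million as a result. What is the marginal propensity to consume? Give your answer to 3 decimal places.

Implied spending multiplier k = ΔY/ΔG = 3,798.2/414 ≈ 9.1744.
Since k = 1/(1 − MPC), MPC = 1 − 1/k = 1 − ΔG/ΔY = 1 − 414/3,798.2 ≈ 0.891.

0.891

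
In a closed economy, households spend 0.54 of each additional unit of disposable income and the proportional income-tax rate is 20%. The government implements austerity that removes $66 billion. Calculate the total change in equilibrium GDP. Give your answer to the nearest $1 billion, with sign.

−$116 billion

Spending multiplier = 1/(1 − c(1−t)) = 1/(1 − 0.54×0.8) = 1/0.568 ≈ 1.761.
ΔY = k × ΔG = (−$66 billion) / 0.568 ≈ −$116 billion.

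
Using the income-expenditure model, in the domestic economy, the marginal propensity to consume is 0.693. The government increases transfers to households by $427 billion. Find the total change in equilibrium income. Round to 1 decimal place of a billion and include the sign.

+$963.9 billion

The transfer change shifts disposable income by +$427 billion, so first-round consumption changes by c·ΔTR = 0.693 × (+$427 billion) = +$295.911 billion.
Expenditure multiplier = 1/(1 − MPC) = 1/(1 − 0.693) = 1/0.307 ≈ 3.257.
The transfer multiplier is c × k ≈ 2.257, so ΔY = k × (c·ΔTR) = (+$295.911 billion) / 0.307 ≈ +$963.9 billion.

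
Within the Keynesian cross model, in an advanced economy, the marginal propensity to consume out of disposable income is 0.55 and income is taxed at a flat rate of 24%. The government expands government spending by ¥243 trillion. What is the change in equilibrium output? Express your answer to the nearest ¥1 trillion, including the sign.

Expenditure multiplier = 1/(1 − c(1−t)) = 1/(1 − 0.55×0.76) = 1/0.582 ≈ 1.718.
ΔY = k × ΔG = (+¥243 trillion) / 0.582 ≈ +¥418 trillion.

+¥418 trillion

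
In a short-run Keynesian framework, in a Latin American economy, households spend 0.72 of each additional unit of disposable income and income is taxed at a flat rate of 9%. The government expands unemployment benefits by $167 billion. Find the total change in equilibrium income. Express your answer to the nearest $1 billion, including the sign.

+$349 billion

The transfer change shifts disposable income by +$167 billion, so first-round consumption changes by c·ΔTR = 0.72 × (+$167 billion) = +$120.24 billion.
Expenditure multiplier = 1/(1 − c(1−t)) = 1/(1 − 0.72×0.91) = 1/0.3448 ≈ 2.9.
The transfer multiplier is c × k ≈ 2.088, so ΔY = k × (c·ΔTR) = (+$120.24 billion) / 0.3448 ≈ +$349 billion.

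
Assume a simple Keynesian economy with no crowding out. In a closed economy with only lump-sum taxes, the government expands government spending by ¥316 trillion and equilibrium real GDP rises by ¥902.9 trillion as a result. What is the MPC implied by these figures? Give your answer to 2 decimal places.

Implied spending multiplier k = ΔY/ΔG = 902.9/316 ≈ 2.8573.
Since k = 1/(1 − MPC), MPC = 1 − 1/k = 1 − ΔG/ΔY = 1 − 316/902.9 ≈ 0.65.

0.65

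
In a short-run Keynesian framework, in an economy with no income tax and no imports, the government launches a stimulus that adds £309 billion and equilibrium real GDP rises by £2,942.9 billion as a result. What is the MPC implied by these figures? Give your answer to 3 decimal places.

Implied spending multiplier k = ΔY/ΔG = 2,942.9/309 ≈ 9.5239.
Since k = 1/(1 − MPC), MPC = 1 − 1/k = 1 − ΔG/ΔY = 1 − 309/2,942.9 ≈ 0.895.

0.895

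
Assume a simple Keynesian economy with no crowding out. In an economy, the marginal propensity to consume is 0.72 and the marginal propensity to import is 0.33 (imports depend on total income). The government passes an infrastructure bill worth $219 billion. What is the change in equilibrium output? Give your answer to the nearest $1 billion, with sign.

+$359 billion

Spending multiplier = 1/(1 − c + m) = 1/(1 − 0.72 + 0.33) = 1/0.61 ≈ 1.639.
ΔY = k × ΔG = (+$219 billion) / 0.61 ≈ +$359 billion.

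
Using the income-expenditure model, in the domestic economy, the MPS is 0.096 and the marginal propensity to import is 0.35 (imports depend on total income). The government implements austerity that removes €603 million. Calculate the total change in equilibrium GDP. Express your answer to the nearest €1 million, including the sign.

−€1,352 million

MPC = 1 − MPS = 1 − 0.096 = 0.904.
Government-spending multiplier = 1/(1 − c + m) = 1/(1 − 0.904 + 0.35) = 1/0.446 ≈ 2.242.
ΔY = k × ΔG = (−€603 million) / 0.446 ≈ −€1,352 million.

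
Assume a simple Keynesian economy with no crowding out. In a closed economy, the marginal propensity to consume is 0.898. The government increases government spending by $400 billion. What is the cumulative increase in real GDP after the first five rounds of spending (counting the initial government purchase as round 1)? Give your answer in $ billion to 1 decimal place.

$1,631.5 billion

Round 1 adds ΔG = $400 billion; each later round is MPC = 0.898 times the previous.
After 5 rounds: 400 + 359.2 + 322.5616 + 289.6603168 + 260.1149644864 = ΔG·(1 − c^5)/(1 − c) = 400 × (1 − 0.583958095271968)/0.102 ≈ $1,631.5 billion.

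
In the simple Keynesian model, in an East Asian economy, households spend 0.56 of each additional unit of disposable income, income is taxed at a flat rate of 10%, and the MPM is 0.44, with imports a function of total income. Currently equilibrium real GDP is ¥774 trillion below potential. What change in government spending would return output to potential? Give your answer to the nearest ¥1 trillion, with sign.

+¥724 trillion

Spending multiplier = 1/(1 − c(1−t) + m) = 1/(1 − 0.56×0.9 + 0.44) = 1/0.936 ≈ 1.068.
Need ΔY = +¥774 trillion, so ΔG = ΔY/k = (+¥774 trillion) × 0.936 ≈ +¥724 trillion.
The government should increase government spending by ¥724 trillion.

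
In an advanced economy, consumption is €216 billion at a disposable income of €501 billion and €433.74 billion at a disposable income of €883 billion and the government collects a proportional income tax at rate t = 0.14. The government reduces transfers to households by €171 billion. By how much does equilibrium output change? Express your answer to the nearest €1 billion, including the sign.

MPC = ΔC/ΔYd = (433.74 − 216)/(883 − 501) = 217.74/382 = 0.57.
The transfer change shifts disposable income by −€171 billion, so first-round consumption changes by c·ΔTR = 0.57 × (−€171 billion) = −€97.47 billion.
Expenditure multiplier = 1/(1 − c(1−t)) = 1/(1 − 0.57×0.86) = 1/0.5098 ≈ 1.962.
The transfer multiplier is c × k ≈ 1.118, so ΔY = k × (c·ΔTR) = (−€97.47 billion) / 0.5098 ≈ −€191 billion.

−€191 billion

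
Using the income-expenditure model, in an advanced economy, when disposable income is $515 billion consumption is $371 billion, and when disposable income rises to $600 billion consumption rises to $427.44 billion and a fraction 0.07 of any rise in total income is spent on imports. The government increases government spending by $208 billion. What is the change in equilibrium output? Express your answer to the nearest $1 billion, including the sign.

+$512 billion

MPC = ΔC/ΔYd = (427.44 − 371)/(600 − 515) = 56.44/85 = 0.664.
Government-spending multiplier = 1/(1 − c + m) = 1/(1 − 0.664 + 0.07) = 1/0.406 ≈ 2.463.
ΔY = k × ΔG = (+$208 billion) / 0.406 ≈ +$512 billion.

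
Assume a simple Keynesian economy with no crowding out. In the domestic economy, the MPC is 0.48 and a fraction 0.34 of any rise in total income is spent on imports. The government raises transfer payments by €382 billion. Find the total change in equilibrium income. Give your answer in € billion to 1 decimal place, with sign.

+€213.2 billion

The transfer change shifts disposable income by +€382 billion, so first-round consumption changes by c·ΔTR = 0.48 × (+€382 billion) = +€183.36 billion.
Expenditure multiplier = 1/(1 − c + m) = 1/(1 − 0.48 + 0.34) = 1/0.86 ≈ 1.163.
The transfer multiplier is c × k ≈ 0.558, so ΔY = k × (c·ΔTR) = (+€183.36 billion) / 0.86 ≈ +€213.2 billion.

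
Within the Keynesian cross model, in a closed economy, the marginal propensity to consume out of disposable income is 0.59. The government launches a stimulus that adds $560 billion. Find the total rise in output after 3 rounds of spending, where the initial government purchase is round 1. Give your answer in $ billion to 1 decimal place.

Round 1 adds ΔG = $560 billion; each later round is MPC = 0.59 times the previous.
After 3 rounds: 560 + 330.4 + 194.936 = ΔG·(1 − c^3)/(1 − c) = 560 × (1 − 0.205379)/0.41 ≈ $1,085.3 billion.

$1,085.3 billion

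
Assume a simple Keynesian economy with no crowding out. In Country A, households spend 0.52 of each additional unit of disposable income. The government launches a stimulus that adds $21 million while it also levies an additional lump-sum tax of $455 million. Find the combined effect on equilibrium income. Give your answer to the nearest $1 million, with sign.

−$449 million

Expenditure multiplier = 1/(1 − MPC) = 1/(1 − 0.52) = 1/0.48 ≈ 2.083.
ΔG contributes k·ΔG = (+$21 million) / 0.48 ≈ +$43.8 million.
ΔT of +$455 million changes first-round spending by −c·ΔT = −$236.6 million, contributing k·(−c·ΔT) = (−$236.6 million) / 0.48 ≈ −$492.9 million.
Net ΔY = k(ΔG − c·ΔT) = (−$215.6 million) / 0.48 ≈ −$449 million.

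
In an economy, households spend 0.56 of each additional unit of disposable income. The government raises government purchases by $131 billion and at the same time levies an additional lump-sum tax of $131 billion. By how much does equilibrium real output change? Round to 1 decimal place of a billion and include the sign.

Expenditure multiplier = 1/(1 − MPC) = 1/(1 − 0.56) = 1/0.44 ≈ 2.273.
ΔG contributes k·ΔG = (+$131 billion) / 0.44 ≈ +$297.7 billion.
ΔT of +$131 billion changes first-round spending by −c·ΔT = −$73.36 billion, contributing k·(−c·ΔT) = (−$73.36 billion) / 0.44 ≈ −$166.7 billion.
With ΔG = ΔT and no other leakages, the balanced-budget multiplier is 1, so ΔY = ΔG = +$131 billion.

+$131.0 billion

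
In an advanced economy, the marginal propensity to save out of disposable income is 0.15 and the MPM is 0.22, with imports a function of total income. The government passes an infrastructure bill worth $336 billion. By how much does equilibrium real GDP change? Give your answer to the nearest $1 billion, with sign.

+$908 billion

MPC = 1 − MPS = 1 − 0.15 = 0.85.
Expenditure multiplier = 1/(1 − c + m) = 1/(1 − 0.85 + 0.22) = 1/0.37 ≈ 2.703.
ΔY = k × ΔG = (+$336 billion) / 0.37 ≈ +$908 billion.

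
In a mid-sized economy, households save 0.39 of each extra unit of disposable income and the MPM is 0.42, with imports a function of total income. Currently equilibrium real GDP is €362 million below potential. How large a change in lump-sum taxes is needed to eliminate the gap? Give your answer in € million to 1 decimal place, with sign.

MPC = 1 − MPS = 1 − 0.39 = 0.61.
Spending multiplier = 1/(1 − c + m) = 1/(1 − 0.61 + 0.42) = 1/0.81 ≈ 1.235.
Tax multiplier = −c·k = −0.61/0.81 ≈ −0.753. Need ΔY = +€362 million, so ΔT = ΔY/(−c·k) = −(+€362 million) × 0.81 / 0.61 ≈ −€480.7 million.
The government should cut lump-sum taxes by €480.7 million.

−€480.7 million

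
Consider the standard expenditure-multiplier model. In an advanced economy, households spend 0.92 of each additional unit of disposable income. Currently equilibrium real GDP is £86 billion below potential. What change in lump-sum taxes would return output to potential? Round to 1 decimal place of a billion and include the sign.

Spending multiplier = 1/(1 − MPC) = 1/(1 − 0.92) = 1/0.08 = 12.5.
Tax multiplier = −c·k = −0.92/0.08 = −11.5. Need ΔY = +£86 billion, so ΔT = ΔY/(−c·k) = −(+£86 billion) × 0.08 / 0.92 ≈ −£7.5 billion.
The government should cut lump-sum taxes by £7.5 billion.

−£7.5 billion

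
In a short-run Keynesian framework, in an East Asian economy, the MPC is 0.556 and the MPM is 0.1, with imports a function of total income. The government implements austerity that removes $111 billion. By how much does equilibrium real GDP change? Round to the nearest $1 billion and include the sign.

Expenditure multiplier = 1/(1 − c + m) = 1/(1 − 0.556 + 0.1) = 1/0.544 ≈ 1.838.
ΔY = k × ΔG = (−$111 billion) / 0.544 ≈ −$204 billion.

−$204 billion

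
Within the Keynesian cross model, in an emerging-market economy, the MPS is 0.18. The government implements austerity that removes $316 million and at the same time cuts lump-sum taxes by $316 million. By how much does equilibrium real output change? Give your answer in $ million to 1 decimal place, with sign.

−$316.0 million

MPC = 1 − MPS = 1 − 0.18 = 0.82.
Expenditure multiplier = 1/(1 − MPC) = 1/(1 − 0.82) = 1/0.18 ≈ 5.556.
ΔG contributes k·ΔG = (−$316 million) / 0.18 ≈ −$1,755.6 million.
ΔT of −$316 million changes first-round spending by −c·ΔT = +$259.12 million, contributing k·(−c·ΔT) = (+$259.12 million) / 0.18 ≈ +$1,439.6 million.
With ΔG = ΔT and no other leakages, the balanced-budget multiplier is 1, so ΔY = ΔG = −$316 million.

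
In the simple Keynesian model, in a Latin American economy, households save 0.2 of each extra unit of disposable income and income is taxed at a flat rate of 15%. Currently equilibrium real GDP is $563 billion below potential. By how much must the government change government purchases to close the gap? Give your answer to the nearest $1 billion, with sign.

+$180 billion

MPC = 1 − MPS = 1 − 0.2 = 0.8.
Spending multiplier = 1/(1 − c(1−t)) = 1/(1 − 0.8×0.85) = 1/0.32 = 3.125.
Need ΔY = +$563 billion, so ΔG = ΔY/k = (+$563 billion) × 0.32 ≈ +$180 billion.
The government should increase government purchases by $180 billion.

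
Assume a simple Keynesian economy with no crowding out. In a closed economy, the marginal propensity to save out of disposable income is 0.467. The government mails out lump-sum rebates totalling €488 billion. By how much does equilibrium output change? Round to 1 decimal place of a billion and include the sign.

+€557.0 billion

MPC = 1 − MPS = 1 − 0.467 = 0.533.
A lump-sum tax change of −€488 billion shifts disposable income by +€488 billion; first-round consumption changes by −c × ΔT = −0.533 × (−€488 billion) = +€260.104 billion.
Expenditure multiplier = 1/(1 − MPC) = 1/(1 − 0.533) = 1/0.467 ≈ 2.141.
The tax multiplier is −c × k ≈ −1.141, so ΔY = k × (−c·ΔT) = (+€260.104 billion) / 0.467 ≈ +€557 billion.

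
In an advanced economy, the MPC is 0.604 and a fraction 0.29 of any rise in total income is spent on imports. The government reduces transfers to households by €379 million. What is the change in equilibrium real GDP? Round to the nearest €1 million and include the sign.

The transfer change shifts disposable income by −€379 million, so first-round consumption changes by c·ΔTR = 0.604 × (−€379 million) = −€228.916 million.
Expenditure multiplier = 1/(1 − c + m) = 1/(1 − 0.604 + 0.29) = 1/0.686 ≈ 1.458.
The transfer multiplier is c × k ≈ 0.88, so ΔY = k × (c·ΔTR) = (−€228.916 million) / 0.686 ≈ −€334 million.

−€334 million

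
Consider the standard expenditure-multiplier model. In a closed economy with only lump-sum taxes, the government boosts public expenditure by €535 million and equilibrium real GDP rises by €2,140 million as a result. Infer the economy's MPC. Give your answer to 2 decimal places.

0.75

Implied spending multiplier k = ΔY/ΔG = 2,140/535 = 4.
Since k = 1/(1 − MPC), MPC = 1 − 1/k = 1 − ΔG/ΔY = 1 − 535/2,140 = 0.75.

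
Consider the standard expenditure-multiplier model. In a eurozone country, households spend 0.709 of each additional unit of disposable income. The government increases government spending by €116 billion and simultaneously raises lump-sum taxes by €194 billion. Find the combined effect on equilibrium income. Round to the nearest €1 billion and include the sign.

−€74 billion

Expenditure multiplier = 1/(1 − MPC) = 1/(1 − 0.709) = 1/0.291 ≈ 3.436.
ΔG contributes k·ΔG = (+€116 billion) / 0.291 ≈ +€398.6 billion.
ΔT of +€194 billion changes first-round spending by −c·ΔT = −€137.546 billion, contributing k·(−c·ΔT) = (−€137.546 billion) / 0.291 ≈ −€472.7 billion.
Net ΔY = k(ΔG − c·ΔT) = (−€21.546 billion) / 0.291 ≈ −€74 billion.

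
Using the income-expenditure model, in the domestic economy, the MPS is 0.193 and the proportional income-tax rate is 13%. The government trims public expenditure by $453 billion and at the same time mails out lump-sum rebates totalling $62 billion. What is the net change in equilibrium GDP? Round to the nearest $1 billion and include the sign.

−$1,353 billion

MPC = 1 − MPS = 1 − 0.193 = 0.807.
Expenditure multiplier = 1/(1 − c(1−t)) = 1/(1 − 0.807×0.87) = 1/0.29791 ≈ 3.357.
ΔG contributes k·ΔG = (−$453 billion) / 0.29791 ≈ −$1,520.6 billion.
ΔT of −$62 billion changes first-round spending by −c·ΔT = +$50.034 billion, contributing k·(−c·ΔT) = (+$50.034 billion) / 0.29791 ≈ +$168 billion.
Net ΔY = k(ΔG − c·ΔT) = (−$402.966 billion) / 0.29791 ≈ −$1,353 billion.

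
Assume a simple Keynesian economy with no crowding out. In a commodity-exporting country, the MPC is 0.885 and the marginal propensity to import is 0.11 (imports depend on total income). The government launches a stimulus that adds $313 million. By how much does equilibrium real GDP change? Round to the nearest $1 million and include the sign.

Government-spending multiplier = 1/(1 − c + m) = 1/(1 − 0.885 + 0.11) = 1/0.225 ≈ 4.444.
ΔY = k × ΔG = (+$313 million) / 0.225 ≈ +$1,391 million.

+$1,391 million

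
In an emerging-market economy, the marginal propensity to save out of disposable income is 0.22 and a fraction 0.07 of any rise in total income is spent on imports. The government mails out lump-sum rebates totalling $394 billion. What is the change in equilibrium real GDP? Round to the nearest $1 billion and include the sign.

MPC = 1 − MPS = 1 − 0.22 = 0.78.
A lump-sum tax change of −$394 billion shifts disposable income by +$394 billion; first-round consumption changes by −c × ΔT = −0.78 × (−$394 billion) = +$307.32 billion.
Expenditure multiplier = 1/(1 − c + m) = 1/(1 − 0.78 + 0.07) = 1/0.29 ≈ 3.448.
The tax multiplier is −c × k ≈ −2.69, so ΔY = k × (−c·ΔT) = (+$307.32 billion) / 0.29 ≈ +$1,060 billion.

+$1,060 billion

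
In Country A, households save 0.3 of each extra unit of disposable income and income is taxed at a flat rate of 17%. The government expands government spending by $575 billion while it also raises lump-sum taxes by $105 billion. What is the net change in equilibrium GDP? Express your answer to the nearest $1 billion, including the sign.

MPC = 1 − MPS = 1 − 0.3 = 0.7.
Expenditure multiplier = 1/(1 − c(1−t)) = 1/(1 − 0.7×0.83) = 1/0.419 ≈ 2.387.
ΔG contributes k·ΔG = (+$575 billion) / 0.419 ≈ +$1,372.3 billion.
ΔT of +$105 billion changes first-round spending by −c·ΔT = −$73.5 billion, contributing k·(−c·ΔT) = (−$73.5 billion) / 0.419 ≈ −$175.4 billion.
Net ΔY = k(ΔG − c·ΔT) = (+$501.5 billion) / 0.419 ≈ +$1,197 billion.

+$1,197 billion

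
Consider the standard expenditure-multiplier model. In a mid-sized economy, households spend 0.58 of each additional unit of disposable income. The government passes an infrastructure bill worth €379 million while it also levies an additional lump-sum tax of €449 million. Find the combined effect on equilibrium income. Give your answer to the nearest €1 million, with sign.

Expenditure multiplier = 1/(1 − MPC) = 1/(1 − 0.58) = 1/0.42 ≈ 2.381.
ΔG contributes k·ΔG = (+€379 million) / 0.42 ≈ +€902.4 million.
ΔT of +€449 million changes first-round spending by −c·ΔT = −€260.42 million, contributing k·(−c·ΔT) = (−€260.42 million) / 0.42 ≈ −€620 million.
Net ΔY = k(ΔG − c·ΔT) = (+€118.58 million) / 0.42 ≈ +€282 million.

+€282 million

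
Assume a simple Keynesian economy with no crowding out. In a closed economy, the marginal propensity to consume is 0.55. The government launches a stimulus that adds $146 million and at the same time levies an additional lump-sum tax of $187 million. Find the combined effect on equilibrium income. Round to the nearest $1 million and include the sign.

Expenditure multiplier = 1/(1 − MPC) = 1/(1 − 0.55) = 1/0.45 ≈ 2.222.
ΔG contributes k·ΔG = (+$146 million) / 0.45 ≈ +$324.4 million.
ΔT of +$187 million changes first-round spending by −c·ΔT = −$102.85 million, contributing k·(−c·ΔT) = (−$102.85 million) / 0.45 ≈ −$228.6 million.
Net ΔY = k(ΔG − c·ΔT) = (+$43.15 million) / 0.45 ≈ +$96 million.

+$96 million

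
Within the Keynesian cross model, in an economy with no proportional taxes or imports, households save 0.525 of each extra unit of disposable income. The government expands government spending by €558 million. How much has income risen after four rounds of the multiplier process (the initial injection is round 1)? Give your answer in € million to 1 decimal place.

MPC = 1 − MPS = 1 − 0.525 = 0.475.
Round 1 adds ΔG = €558 million; each later round is MPC = 0.475 times the previous.
After 4 rounds: 558 + 265.05 + 125.89875 + 59.80190625 = ΔG·(1 − c^4)/(1 − c) = 558 × (1 − 0.050906640625)/0.525 ≈ €1,008.8 million.

€1,008.8 million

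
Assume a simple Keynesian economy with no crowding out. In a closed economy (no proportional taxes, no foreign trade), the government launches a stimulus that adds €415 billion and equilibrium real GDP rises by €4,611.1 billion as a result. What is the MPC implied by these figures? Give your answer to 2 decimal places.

0.91

Implied spending multiplier k = ΔY/ΔG = 4,611.1/415 ≈ 11.1111.
Since k = 1/(1 − MPC), MPC = 1 − 1/k = 1 − ΔG/ΔY = 1 − 415/4,611.1 ≈ 0.91.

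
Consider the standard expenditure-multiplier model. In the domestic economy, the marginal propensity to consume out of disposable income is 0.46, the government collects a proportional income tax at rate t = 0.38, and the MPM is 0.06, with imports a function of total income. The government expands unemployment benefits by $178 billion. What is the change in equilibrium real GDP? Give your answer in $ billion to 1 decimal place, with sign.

The transfer change shifts disposable income by +$178 billion, so first-round consumption changes by c·ΔTR = 0.46 × (+$178 billion) = +$81.88 billion.
Expenditure multiplier = 1/(1 − c(1−t) + m) = 1/(1 − 0.46×0.62 + 0.06) = 1/0.7748 ≈ 1.291.
The transfer multiplier is c × k ≈ 0.594, so ΔY = k × (c·ΔTR) = (+$81.88 billion) / 0.7748 ≈ +$105.7 billion.

+$105.7 billion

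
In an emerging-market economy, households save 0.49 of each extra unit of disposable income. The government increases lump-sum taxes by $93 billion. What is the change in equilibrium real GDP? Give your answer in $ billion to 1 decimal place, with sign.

−$96.8 billion

MPC = 1 − MPS = 1 − 0.49 = 0.51.
A lump-sum tax change of +$93 billion shifts disposable income by −$93 billion; first-round consumption changes by −c × ΔT = −0.51 × (+$93 billion) = −$47.43 billion.
Expenditure multiplier = 1/(1 − MPC) = 1/(1 − 0.51) = 1/0.49 ≈ 2.041.
The tax multiplier is −c × k ≈ −1.041, so ΔY = k × (−c·ΔT) = (−$47.43 billion) / 0.49 ≈ −$96.8 billion.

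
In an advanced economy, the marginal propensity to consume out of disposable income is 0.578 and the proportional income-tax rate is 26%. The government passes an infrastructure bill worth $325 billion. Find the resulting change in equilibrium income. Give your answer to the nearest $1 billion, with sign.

+$568 billion

Government-spending multiplier = 1/(1 − c(1−t)) = 1/(1 − 0.578×0.74) = 1/0.57228 ≈ 1.747.
ΔY = k × ΔG = (+$325 billion) / 0.57228 ≈ +$568 billion.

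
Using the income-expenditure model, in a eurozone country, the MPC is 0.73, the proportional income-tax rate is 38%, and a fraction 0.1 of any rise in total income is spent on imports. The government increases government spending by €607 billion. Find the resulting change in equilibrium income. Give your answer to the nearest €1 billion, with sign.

+€938 billion

Expenditure multiplier = 1/(1 − c(1−t) + m) = 1/(1 − 0.73×0.62 + 0.1) = 1/0.6474 ≈ 1.545.
ΔY = k × ΔG = (+€607 billion) / 0.6474 ≈ +€938 billion.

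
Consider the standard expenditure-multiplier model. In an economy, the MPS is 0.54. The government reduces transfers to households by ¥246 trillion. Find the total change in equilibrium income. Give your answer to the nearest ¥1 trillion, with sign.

−¥210 trillion

MPC = 1 − MPS = 1 − 0.54 = 0.46.
The transfer change shifts disposable income by −¥246 trillion, so first-round consumption changes by c·ΔTR = 0.46 × (−¥246 trillion) = −¥113.16 trillion.
Expenditure multiplier = 1/(1 − MPC) = 1/(1 − 0.46) = 1/0.54 ≈ 1.852.
The transfer multiplier is c × k ≈ 0.852, so ΔY = k × (c·ΔTR) = (−¥113.16 trillion) / 0.54 ≈ −¥210 trillion.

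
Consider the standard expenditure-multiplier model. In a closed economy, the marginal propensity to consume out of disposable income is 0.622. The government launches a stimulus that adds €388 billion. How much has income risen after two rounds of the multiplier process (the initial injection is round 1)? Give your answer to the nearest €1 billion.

Round 1 adds ΔG = €388 billion; each later round is MPC = 0.622 times the previous.
After 2 rounds: 388 + 241.336 = ΔG·(1 − c^2)/(1 − c) = 388 × (1 − 0.386884)/0.378 ≈ €629 billion.

€629 billion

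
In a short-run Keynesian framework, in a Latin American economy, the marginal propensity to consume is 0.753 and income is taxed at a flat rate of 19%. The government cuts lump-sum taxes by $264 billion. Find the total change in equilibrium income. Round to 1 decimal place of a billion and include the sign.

A lump-sum tax change of −$264 billion shifts disposable income by +$264 billion; first-round consumption changes by −c × ΔT = −0.753 × (−$264 billion) = +$198.792 billion.
Expenditure multiplier = 1/(1 − c(1−t)) = 1/(1 − 0.753×0.81) = 1/0.39007 ≈ 2.564.
The tax multiplier is −c × k ≈ −1.93, so ΔY = k × (−c·ΔT) = (+$198.792 billion) / 0.39007 ≈ +$509.6 billion.

+$509.6 billion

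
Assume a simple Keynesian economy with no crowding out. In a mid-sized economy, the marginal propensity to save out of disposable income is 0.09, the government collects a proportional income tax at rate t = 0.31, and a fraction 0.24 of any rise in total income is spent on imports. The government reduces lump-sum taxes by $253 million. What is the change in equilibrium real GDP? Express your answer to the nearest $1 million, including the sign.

MPC = 1 − MPS = 1 − 0.09 = 0.91.
A lump-sum tax change of −$253 million shifts disposable income by +$253 million; first-round consumption changes by −c × ΔT = −0.91 × (−$253 million) = +$230.23 million.
Expenditure multiplier = 1/(1 − c(1−t) + m) = 1/(1 − 0.91×0.69 + 0.24) = 1/0.6121 ≈ 1.634.
The tax multiplier is −c × k ≈ −1.487, so ΔY = k × (−c·ΔT) = (+$230.23 million) / 0.6121 ≈ +$376 million.

+$376 million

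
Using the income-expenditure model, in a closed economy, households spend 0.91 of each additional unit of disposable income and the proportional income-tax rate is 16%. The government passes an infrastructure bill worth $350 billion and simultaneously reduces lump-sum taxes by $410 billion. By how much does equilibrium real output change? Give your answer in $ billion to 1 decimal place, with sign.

Expenditure multiplier = 1/(1 − c(1−t)) = 1/(1 − 0.91×0.84) = 1/0.2356 ≈ 4.244.
ΔG contributes k·ΔG = (+$350 billion) / 0.2356 ≈ +$1,485.6 billion.
ΔT of −$410 billion changes first-round spending by −c·ΔT = +$373.1 billion, contributing k·(−c·ΔT) = (+$373.1 billion) / 0.2356 ≈ +$1,583.6 billion.
Net ΔY = k(ΔG − c·ΔT) = (+$723.1 billion) / 0.2356 ≈ +$3,069.2 billion.

+$3,069.2 billion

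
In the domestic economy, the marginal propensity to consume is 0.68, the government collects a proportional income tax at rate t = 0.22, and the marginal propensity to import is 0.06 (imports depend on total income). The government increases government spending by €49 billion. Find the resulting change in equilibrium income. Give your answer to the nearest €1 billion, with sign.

Government-spending multiplier = 1/(1 − c(1−t) + m) = 1/(1 − 0.68×0.78 + 0.06) = 1/0.5296 ≈ 1.888.
ΔY = k × ΔG = (+€49 billion) / 0.5296 ≈ +€93 billion.

+€93 billion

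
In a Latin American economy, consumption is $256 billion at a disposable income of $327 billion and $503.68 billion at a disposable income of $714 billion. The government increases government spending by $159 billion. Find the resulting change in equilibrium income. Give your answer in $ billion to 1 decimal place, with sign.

MPC = ΔC/ΔYd = (503.68 − 256)/(714 − 327) = 247.68/387 = 0.64.
Spending multiplier = 1/(1 − MPC) = 1/(1 − 0.64) = 1/0.36 ≈ 2.778.
ΔY = k × ΔG = (+$159 billion) / 0.36 ≈ +$441.7 billion.

+$441.7 billion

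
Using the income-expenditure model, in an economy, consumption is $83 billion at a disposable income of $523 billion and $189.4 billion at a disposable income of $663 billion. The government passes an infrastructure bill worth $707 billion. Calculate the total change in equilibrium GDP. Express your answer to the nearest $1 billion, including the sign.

MPC = ΔC/ΔYd = (189.4 − 83)/(663 − 523) = 106.4/140 = 0.76.
Expenditure multiplier = 1/(1 − MPC) = 1/(1 − 0.76) = 1/0.24 ≈ 4.167.
ΔY = k × ΔG = (+$707 billion) / 0.24 ≈ +$2,946 billion.

+$2,946 billion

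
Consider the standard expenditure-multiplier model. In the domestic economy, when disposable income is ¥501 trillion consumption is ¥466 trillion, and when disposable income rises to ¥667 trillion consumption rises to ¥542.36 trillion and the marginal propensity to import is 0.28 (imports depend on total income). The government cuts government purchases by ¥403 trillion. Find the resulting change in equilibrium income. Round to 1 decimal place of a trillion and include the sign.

MPC = ΔC/ΔYd = (542.36 − 466)/(667 − 501) = 76.36/166 = 0.46.
Government-spending multiplier = 1/(1 − c + m) = 1/(1 − 0.46 + 0.28) = 1/0.82 ≈ 1.22.
ΔY = k × ΔG = (−¥403 trillion) / 0.82 ≈ −¥491.5 trillion.

−¥491.5 trillion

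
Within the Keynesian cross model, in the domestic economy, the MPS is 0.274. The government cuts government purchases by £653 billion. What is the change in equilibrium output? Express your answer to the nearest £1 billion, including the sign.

MPC = 1 − MPS = 1 − 0.274 = 0.726.
Expenditure multiplier = 1/(1 − MPC) = 1/(1 − 0.726) = 1/0.274 ≈ 3.65.
ΔY = k × ΔG = (−£653 billion) / 0.274 ≈ −£2,383 billion.

−£2,383 billion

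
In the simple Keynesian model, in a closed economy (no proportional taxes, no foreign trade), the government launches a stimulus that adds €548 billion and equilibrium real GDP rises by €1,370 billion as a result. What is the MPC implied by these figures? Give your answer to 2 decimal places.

Implied spending multiplier k = ΔY/ΔG = 1,370/548 = 2.5.
Since k = 1/(1 − MPC), MPC = 1 − 1/k = 1 − ΔG/ΔY = 1 − 548/1,370 = 0.60.

0.60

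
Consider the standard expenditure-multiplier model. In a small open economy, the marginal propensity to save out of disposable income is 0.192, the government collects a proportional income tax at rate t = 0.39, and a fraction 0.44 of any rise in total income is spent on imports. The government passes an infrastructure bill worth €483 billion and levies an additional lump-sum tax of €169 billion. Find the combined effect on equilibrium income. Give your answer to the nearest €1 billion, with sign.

+€366 billion

MPC = 1 − MPS = 1 − 0.192 = 0.808.
Expenditure multiplier = 1/(1 − c(1−t) + m) = 1/(1 − 0.808×0.61 + 0.44) = 1/0.94712 ≈ 1.056.
ΔG contributes k·ΔG = (+€483 billion) / 0.94712 ≈ +€510 billion.
ΔT of +€169 billion changes first-round spending by −c·ΔT = −€136.552 billion, contributing k·(−c·ΔT) = (−€136.552 billion) / 0.94712 ≈ −€144.2 billion.
Net ΔY = k(ΔG − c·ΔT) = (+€346.448 billion) / 0.94712 ≈ +€366 billion.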